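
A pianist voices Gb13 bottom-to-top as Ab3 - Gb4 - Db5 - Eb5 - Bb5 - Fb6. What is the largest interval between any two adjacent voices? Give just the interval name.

Adjacent intervals: Ab3→Gb4 = minor seventh; Gb4→Db5 = perfect fifth; Db5→Eb5 = major second; Eb5→Bb5 = perfect fifth; Bb5→Fb6 = diminished fifth.
The largest is Ab3 to Gb4, a minor seventh (10 semitones).

minor seventh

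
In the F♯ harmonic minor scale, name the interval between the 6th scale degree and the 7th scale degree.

The scale runs F♯ G♯ A B C♯ D E♯.
6th scale degree = D; degree 7 = E♯.
D up to E♯ is 3 semitones, a half step wider than a major second, so the interval is augmented.

augmented 2nd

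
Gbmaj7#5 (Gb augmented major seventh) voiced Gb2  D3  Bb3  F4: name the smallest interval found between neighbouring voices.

Adjacent intervals: Gb2→D3 = augmented fifth; D3→Bb3 = minor sixth; Bb3→F4 = perfect fifth.
The smallest is Bb3 to F4, a perfect fifth (7 semitones).

P5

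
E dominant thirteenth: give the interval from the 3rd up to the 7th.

Spelling the chord: E-G#-B-D-F#-C#.
3rd = G#; 7th = D.
5 letter names make it a fifth; at 6 semitones (a half step narrower than perfect) the quality is diminished.
This 3–7 tritone is the characteristic tension at the heart of the dominant sound.

diminished 5th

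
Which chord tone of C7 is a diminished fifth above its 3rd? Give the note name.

C7: C E G Bb.
The 3rd is E. A diminished fifth above E is Bb.
Bb is the chord's 7th.

Bb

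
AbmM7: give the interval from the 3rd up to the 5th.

Ab minor-major seventh: Ab, Cb, Eb, G.
So we need the interval from Cb up to Eb.
Cb up to Eb spans 3 letter names and 4 semitones — a major third.

M3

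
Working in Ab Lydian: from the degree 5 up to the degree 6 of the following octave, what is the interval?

Spelling Ab Lydian: Ab Bb C D Eb F G.
So we need the interval from Eb up to F.
Counting 9 letters and 14 half steps from Eb gives a major ninth.

major 9th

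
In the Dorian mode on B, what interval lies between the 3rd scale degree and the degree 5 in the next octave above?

major 10th

The scale runs B C♯ D E F♯ G♯ A.
That puts D below F♯.
D up to F♯ spans 10 letter names and 16 semitones — a major tenth.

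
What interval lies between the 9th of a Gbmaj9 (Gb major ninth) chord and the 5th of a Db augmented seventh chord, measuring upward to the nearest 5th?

A1

The 9th of Gbmaj9 (Gb major ninth) is Ab; the 5th of Db augmented seventh is A.
From Ab to A: 1 semitone over a unison = augmented.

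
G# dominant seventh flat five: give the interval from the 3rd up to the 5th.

diminished 3rd

G#7b5 is spelled G#-B#-D-F#.
So we need the interval from B# up to D.
3 letter names make it a third; at 2 semitones (a whole step narrower than major) the quality is diminished.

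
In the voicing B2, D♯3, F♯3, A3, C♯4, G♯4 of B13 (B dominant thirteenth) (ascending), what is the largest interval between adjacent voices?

perfect fifth

Adjacent intervals: B2→D♯3 = major third; D♯3→F♯3 = minor third; F♯3→A3 = minor third; A3→C♯4 = major third; C♯4→G♯4 = perfect fifth.
The largest is C♯4 to G♯4, a perfect fifth (7 semitones).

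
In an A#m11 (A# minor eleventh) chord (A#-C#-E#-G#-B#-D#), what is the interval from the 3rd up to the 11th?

3rd = C#; 11th = D#.
C# up to D# spans 9 letter names and 14 semitones — a major ninth.

major ninth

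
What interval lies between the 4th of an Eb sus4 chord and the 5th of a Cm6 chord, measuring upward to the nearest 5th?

major 7th

The 4th of Eb sus4 is Ab; the 5th of Cm6 is G.
Ab up to G spans 7 letter names and 11 semitones — a major seventh.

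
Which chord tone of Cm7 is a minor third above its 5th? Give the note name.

C-7: C–E♭–G–B♭.
The 5th is G. A minor third above G is B♭.
B♭ is the chord's 7th.

Bb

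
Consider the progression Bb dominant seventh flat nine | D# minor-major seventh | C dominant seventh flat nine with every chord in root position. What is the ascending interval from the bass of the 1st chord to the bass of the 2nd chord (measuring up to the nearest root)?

The roots are Bb and D#.
3 letter names make it a third; at 5 semitones (a half step wider than major) the quality is augmented.

augmented third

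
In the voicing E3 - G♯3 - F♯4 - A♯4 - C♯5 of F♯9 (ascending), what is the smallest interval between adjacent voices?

Adjacent intervals: E3→G♯3 = major third; G♯3→F♯4 = minor seventh; F♯4→A♯4 = major third; A♯4→C♯5 = minor third.
The smallest is A♯4 to C♯5, a minor third (3 semitones).

minor third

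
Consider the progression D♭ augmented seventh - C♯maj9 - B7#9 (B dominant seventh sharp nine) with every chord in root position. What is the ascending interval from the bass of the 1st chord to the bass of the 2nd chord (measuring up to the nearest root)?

The roots are D♭ and C♯.
From D♭ to C♯: 12 semitones over a seventh = augmented.

A7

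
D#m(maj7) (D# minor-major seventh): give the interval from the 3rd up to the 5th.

M3

D#m(maj7) (D# minor-major seventh) is spelled D#-F#-A#-C##.
That puts F# below A#.
Counting 3 letters and 4 half steps from F# gives a major third.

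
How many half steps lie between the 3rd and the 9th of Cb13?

Spelling the chord: Cb-Eb-Gb-Bbb-Db-Ab.
Eb to Db is a minor seventh: 10 semitones.

10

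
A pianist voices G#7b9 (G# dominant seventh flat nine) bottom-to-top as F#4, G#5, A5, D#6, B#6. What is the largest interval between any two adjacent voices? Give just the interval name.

Adjacent intervals: F#4→G#5 = major ninth; G#5→A5 = minor second; A5→D#6 = augmented fourth; D#6→B#6 = major sixth.
The largest is F#4 to G#5, a major ninth (14 semitones).

major ninth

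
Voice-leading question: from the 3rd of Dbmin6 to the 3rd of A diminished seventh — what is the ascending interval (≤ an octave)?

Dbmin6 has Fb as its 3rd, and A diminished seventh has C as its 3rd.
5 letter names make it a fifth; at 8 semitones (a half step wider than perfect) the quality is augmented.

augmented fifth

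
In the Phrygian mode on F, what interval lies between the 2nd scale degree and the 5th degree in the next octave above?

Spelling the Phrygian mode on F: F G♭ A♭ B♭ C D♭ E♭.
So we need the interval from G♭ up to C.
G♭ up to C is 18 semitones, a half step wider than a perfect eleventh, so the interval is augmented.

A11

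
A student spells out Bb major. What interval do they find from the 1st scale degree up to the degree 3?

major third

The scale runs Bb C D Eb F G A.
The 1st scale degree is Bb and the 3rd scale degree is D.
From Bb to D is 4 semitones, exactly the major third.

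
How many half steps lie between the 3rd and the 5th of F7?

The chord tones of F7 (F dominant seventh) are F, A, C, Eb.
A to C is a minor third: 3 semitones.

3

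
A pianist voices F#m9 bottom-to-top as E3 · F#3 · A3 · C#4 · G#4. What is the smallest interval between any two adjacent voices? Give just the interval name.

major second

Adjacent intervals: E3→F#3 = major second; F#3→A3 = minor third; A3→C#4 = major third; C#4→G#4 = perfect fifth.
The smallest is E3 to F#3, a major second (2 semitones).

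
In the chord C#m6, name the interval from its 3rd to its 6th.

C#min6: C# E G# A#.
So we need the interval from E up to A#.
E up to A# is 6 semitones, a half step wider than a perfect fourth, so the interval is augmented.

A4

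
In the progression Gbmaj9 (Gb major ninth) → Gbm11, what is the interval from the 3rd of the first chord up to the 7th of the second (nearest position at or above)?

The 3rd of Gbmaj9 (Gb major ninth) is Bb; the 7th of Gbm11 is Fb.
5 letter names make it a fifth; at 6 semitones (a half step narrower than perfect) the quality is diminished.

diminished fifth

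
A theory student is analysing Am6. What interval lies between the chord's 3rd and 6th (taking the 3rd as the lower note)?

Spelling the chord: A, C, E, F#.
3rd = C; 6th = F#.
C up to F# is 6 semitones, a half step wider than a perfect fourth, so the interval is augmented.

A4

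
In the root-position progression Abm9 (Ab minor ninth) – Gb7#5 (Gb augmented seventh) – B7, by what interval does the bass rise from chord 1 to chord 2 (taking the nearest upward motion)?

The roots are Ab and Gb.
From Ab to Gb: 10 semitones over a seventh = minor.

m7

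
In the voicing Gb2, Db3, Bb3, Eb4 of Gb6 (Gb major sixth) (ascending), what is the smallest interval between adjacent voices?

perfect 4th

Adjacent intervals: Gb2→Db3 = perfect fifth; Db3→Bb3 = major sixth; Bb3→Eb4 = perfect fourth.
The smallest is Bb3 to Eb4, a perfect fourth (5 semitones).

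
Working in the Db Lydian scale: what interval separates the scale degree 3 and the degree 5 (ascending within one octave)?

The scale runs Db Eb F G Ab Bb C.
That puts F below Ab.
F up to Ab is 3 semitones, a half step narrower than a major third, so the interval is minor.

m3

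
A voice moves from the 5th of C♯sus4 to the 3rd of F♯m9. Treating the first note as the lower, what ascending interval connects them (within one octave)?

minor second

The 5th of C♯sus4 is G♯; the 3rd of F♯m9 is A.
From G♯ to A: 1 semitone over a second = minor.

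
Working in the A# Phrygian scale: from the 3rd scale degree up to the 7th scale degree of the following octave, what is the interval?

P12

A# phrygian: A# B C# D# E# F# G#.
The 3rd scale degree is C# and the 7th degree (up an octave) is G#.
C# up to G# spans 12 letter names and 19 semitones — a perfect twelfth.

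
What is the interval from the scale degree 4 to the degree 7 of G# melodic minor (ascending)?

augmented fourth

G# melodic minor: G# A# B C# D# E# F##.
Scale degree 4 = C#; 7th scale degree = F##.
From C# to F##: 6 semitones over a fourth = augmented.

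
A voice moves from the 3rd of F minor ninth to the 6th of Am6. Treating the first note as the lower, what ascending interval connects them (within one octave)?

augmented 6th

The 3rd of F minor ninth is Ab; the 6th of Am6 is F#.
From Ab to F#: 10 semitones over a sixth = augmented.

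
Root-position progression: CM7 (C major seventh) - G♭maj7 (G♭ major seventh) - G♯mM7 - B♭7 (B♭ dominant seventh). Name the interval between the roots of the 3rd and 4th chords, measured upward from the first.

The roots are G♯ and B♭.
3 letter names make it a third; at 2 semitones (a whole step narrower than major) the quality is diminished.

d3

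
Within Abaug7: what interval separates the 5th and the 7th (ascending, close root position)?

diminished third

Spelling the chord: Ab C E Gb.
The 5th is E and the 7th is Gb.
3 letter names make it a third; at 2 semitones (a whole step narrower than major) the quality is diminished.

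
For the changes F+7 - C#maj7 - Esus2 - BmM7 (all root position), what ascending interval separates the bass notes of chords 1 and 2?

The roots are F and C#.
5 letter names make it a fifth; at 8 semitones (a half step wider than perfect) the quality is augmented.

A5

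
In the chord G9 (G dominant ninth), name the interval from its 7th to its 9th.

G9: G B D F A.
The 7th is F and the 9th is A.
From F to A is 4 semitones, exactly the major third.

major third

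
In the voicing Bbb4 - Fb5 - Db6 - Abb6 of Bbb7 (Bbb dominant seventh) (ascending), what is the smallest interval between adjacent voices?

Adjacent intervals: Bbb4→Fb5 = perfect fifth; Fb5→Db6 = major sixth; Db6→Abb6 = diminished fifth.
The smallest is Db6 to Abb6, a diminished fifth (6 semitones).

diminished fifth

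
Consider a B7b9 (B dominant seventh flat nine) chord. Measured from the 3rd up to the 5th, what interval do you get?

Spelling the chord: B D# F# A C.
3rd = D#; 5th = F#.
From D# to F#: 3 semitones over a third = minor.

minor 3rd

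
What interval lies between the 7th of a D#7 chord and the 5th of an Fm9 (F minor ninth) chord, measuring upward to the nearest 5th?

diminished octave

The 7th of D#7 is C#; the 5th of Fm9 (F minor ninth) is C.
From C# to C: 11 semitones over an octave = diminished.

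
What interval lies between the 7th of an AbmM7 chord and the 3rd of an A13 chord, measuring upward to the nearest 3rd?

A4

AbmM7 has G as its 7th, and A13 has C# as its 3rd.
G up to C# is 6 semitones, a half step wider than a perfect fourth, so the interval is augmented.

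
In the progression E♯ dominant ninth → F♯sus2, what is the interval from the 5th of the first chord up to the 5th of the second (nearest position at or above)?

minor second

The 5th of E♯ dominant ninth is B♯; the 5th of F♯sus2 is C♯.
From B♯ to C♯: 1 semitone over a second = minor.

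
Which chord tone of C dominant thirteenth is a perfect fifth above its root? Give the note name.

C13 is spelled C–E–G–Bb–D–A.
The root is C. A perfect fifth above C is G.
G is the chord's 5th.

G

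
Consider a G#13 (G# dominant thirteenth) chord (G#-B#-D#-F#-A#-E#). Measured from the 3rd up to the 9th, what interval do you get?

minor seventh

That puts B# below A#.
B# up to A# is 10 semitones, a half step narrower than a major seventh, so the interval is minor.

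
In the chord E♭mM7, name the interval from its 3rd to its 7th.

augmented 5th

The chord tones of E♭m(maj7) are E♭ G♭ B♭ D.
The 3rd is G♭ and the 7th is D.
From G♭ to D: 8 semitones over a fifth = augmented.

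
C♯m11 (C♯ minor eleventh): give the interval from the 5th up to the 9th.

C♯m11: C♯ E G♯ B D♯ F♯.
That puts G♯ below D♯.
G♯ up to D♯ spans 5 letter names and 7 semitones — a perfect fifth.

P5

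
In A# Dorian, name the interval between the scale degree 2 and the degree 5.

perfect fourth

Spelling A# Dorian: A# B# C# D# E# F## G#.
That puts B# below E#.
B# up to E# spans 4 letter names and 5 semitones — a perfect fourth.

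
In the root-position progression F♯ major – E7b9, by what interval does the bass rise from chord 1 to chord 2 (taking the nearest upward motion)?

m7

The roots are F♯ and E.
F♯ up to E is 10 semitones, a half step narrower than a major seventh, so the interval is minor.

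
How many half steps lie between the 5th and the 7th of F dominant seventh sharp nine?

3

The chord tones of F7#9 are F A C E♭ G♯.
C to E♭ is a minor third: 3 semitones.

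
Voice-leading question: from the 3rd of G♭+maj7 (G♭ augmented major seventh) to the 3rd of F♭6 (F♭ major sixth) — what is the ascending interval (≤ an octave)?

minor seventh

G♭+maj7 (G♭ augmented major seventh) has B♭ as its 3rd, and F♭6 (F♭ major sixth) has A♭ as its 3rd.
B♭ up to A♭ is 10 semitones, a half step narrower than a major seventh, so the interval is minor.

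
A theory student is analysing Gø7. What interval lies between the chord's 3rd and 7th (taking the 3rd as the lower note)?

perfect 5th

Spelling the chord: G-Bb-Db-F.
So we need the interval from Bb up to F.
Bb up to F spans 5 letter names and 7 semitones — a perfect fifth.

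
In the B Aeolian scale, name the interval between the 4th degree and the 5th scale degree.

major second

Spelling the B Aeolian scale: B C# D E F# G A.
4th degree = E; scale degree 5 = F#.
From E to F# is 2 semitones, exactly the major second.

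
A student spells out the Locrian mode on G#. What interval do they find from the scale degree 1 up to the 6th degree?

minor sixth

The scale runs G# A B C# D E F#.
That puts G# below E.
6 letter names make it a sixth; at 8 semitones (a half step narrower than major) the quality is minor.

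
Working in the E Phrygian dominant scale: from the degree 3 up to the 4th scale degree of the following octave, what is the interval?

Spelling the E Phrygian dominant scale: E F G# A B C D.
So we need the interval from G# up to A.
9 letter names make it a ninth; at 13 semitones (a half step narrower than major) the quality is minor.

minor 9th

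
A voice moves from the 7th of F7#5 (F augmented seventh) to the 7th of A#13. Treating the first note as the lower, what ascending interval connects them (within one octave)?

A3

F7#5 (F augmented seventh) has Eb as its 7th, and A#13 has G# as its 7th.
3 letter names make it a third; at 5 semitones (a half step wider than major) the quality is augmented.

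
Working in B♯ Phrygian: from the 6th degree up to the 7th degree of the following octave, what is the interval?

B♯ phrygian: B♯ C♯ D♯ E♯ F𝄪 G♯ A♯.
That puts G♯ below A♯.
G♯ up to A♯ spans 9 letter names and 14 semitones — a major ninth.

M9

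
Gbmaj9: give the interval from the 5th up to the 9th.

Spelling the chord: Gb–Bb–Db–F–Ab.
That puts Db below Ab.
Counting 5 letters and 7 half steps from Db gives a perfect fifth.

perfect fifth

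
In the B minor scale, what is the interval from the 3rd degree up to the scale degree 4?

major second

B natural minor: B C# D E F# G A.
The 3rd degree is D and the 4th degree is E.
D up to E spans 2 letter names and 2 semitones — a major second.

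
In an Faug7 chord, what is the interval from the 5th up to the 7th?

F augmented seventh: F A C# Eb.
That puts C# below Eb.
C# up to Eb is 2 semitones, a whole step narrower than a major third, so the interval is diminished.

diminished 3rd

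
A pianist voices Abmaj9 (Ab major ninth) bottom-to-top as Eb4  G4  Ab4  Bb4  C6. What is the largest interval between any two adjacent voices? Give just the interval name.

major ninth

Adjacent intervals: Eb4→G4 = major third; G4→Ab4 = minor second; Ab4→Bb4 = major second; Bb4→C6 = major ninth.
The largest is Bb4 to C6, a major ninth (14 semitones).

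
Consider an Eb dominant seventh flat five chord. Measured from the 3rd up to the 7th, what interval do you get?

diminished fifth

The chord tones of Eb7b5 are Eb G Bbb Db.
3rd = G; 7th = Db.
5 letter names make it a fifth; at 6 semitones (a half step narrower than perfect) the quality is diminished.
That tritone between 3rd and 7th is what gives the dominant seventh its pull toward resolution.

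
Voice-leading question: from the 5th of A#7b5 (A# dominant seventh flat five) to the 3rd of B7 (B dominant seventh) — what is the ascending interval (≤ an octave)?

The 5th of A#7b5 (A# dominant seventh flat five) is E; the 3rd of B7 (B dominant seventh) is D#.
Counting 7 letters and 11 half steps from E gives a major seventh.

major seventh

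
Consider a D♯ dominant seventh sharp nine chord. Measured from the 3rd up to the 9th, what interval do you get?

M7

D♯7#9 (D♯ dominant seventh sharp nine): D♯ F𝄪 A♯ C♯ E𝄪.
3rd = F𝄪; 9th = E𝄪.
F𝄪 up to E𝄪 spans 7 letter names and 11 semitones — a major seventh.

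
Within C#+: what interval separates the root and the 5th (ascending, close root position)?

C#aug (C# augmented) is spelled C# E# G##.
So we need the interval from C# up to G##.
C# up to G## is 8 semitones, a half step wider than a perfect fifth, so the interval is augmented.

augmented fifth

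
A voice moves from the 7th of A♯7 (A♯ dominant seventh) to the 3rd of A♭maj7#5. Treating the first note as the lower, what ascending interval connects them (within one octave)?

A♯7 (A♯ dominant seventh) has G♯ as its 7th, and A♭maj7#5 has C as its 3rd.
G♯ up to C is 4 semitones, a half step narrower than a perfect fourth, so the interval is diminished.

diminished fourth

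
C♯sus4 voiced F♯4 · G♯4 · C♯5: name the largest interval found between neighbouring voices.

perfect fourth

Adjacent intervals: F♯4→G♯4 = major second; G♯4→C♯5 = perfect fourth.
The largest is G♯4 to C♯5, a perfect fourth (5 semitones).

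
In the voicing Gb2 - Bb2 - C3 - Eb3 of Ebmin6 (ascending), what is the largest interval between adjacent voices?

major third

Adjacent intervals: Gb2→Bb2 = major third; Bb2→C3 = major second; C3→Eb3 = minor third.
The largest is Gb2 to Bb2, a major third (4 semitones).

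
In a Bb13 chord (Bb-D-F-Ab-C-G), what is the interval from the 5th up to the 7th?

That puts F below Ab.
From F to Ab: 3 semitones over a third = minor.

minor third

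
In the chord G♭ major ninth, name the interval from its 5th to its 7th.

G♭ major ninth is spelled G♭-B♭-D♭-F-A♭.
The 5th is D♭ and the 7th is F.
Counting 3 letters and 4 half steps from D♭ gives a major third.

M3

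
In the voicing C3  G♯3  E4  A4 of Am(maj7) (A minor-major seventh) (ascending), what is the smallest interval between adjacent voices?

perfect 4th

Adjacent intervals: C3→G♯3 = augmented fifth; G♯3→E4 = minor sixth; E4→A4 = perfect fourth.
The smallest is E4 to A4, a perfect fourth (5 semitones).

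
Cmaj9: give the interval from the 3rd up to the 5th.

minor 3rd

Spelling the chord: C-E-G-B-D.
That puts E below G.
From E to G: 3 semitones over a third = minor.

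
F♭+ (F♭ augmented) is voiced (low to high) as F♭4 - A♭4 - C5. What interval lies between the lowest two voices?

Those voices are F♭4 and A♭4.
Counting 3 letters and 4 half steps from F♭ gives a major third.

M3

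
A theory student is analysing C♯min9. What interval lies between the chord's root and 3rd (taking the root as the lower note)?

minor third

The chord tones of C♯ minor ninth are C♯–E–G♯–B–D♯.
So we need the interval from C♯ up to E.
From C♯ to E: 3 semitones over a third = minor.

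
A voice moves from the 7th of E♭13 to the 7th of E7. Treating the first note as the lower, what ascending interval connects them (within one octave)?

E♭13 has D♭ as its 7th, and E7 has D as its 7th.
D♭ up to D is 1 semitone, a half step wider than a perfect unison, so the interval is augmented.

A1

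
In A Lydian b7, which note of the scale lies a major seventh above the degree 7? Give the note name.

The scale is A B C# D# E F# G.
The degree 7 is G; a major seventh above that is F# — scale degree 6.

F#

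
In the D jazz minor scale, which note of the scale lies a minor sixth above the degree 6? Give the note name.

G

The scale is D E F G A B C♯.
The degree 6 is B; a minor sixth above that is G — scale degree 4.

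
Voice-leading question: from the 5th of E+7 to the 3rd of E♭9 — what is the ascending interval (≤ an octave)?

The 5th of E+7 is B♯; the 3rd of E♭9 is G.
6 letter names make it a sixth; at 7 semitones (a whole step narrower than major) the quality is diminished.

diminished sixth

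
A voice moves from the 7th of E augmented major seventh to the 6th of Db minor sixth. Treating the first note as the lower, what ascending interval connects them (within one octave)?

E augmented major seventh has D# as its 7th, and Db minor sixth has Bb as its 6th.
From D# to Bb: 7 semitones over a sixth = diminished.

diminished sixth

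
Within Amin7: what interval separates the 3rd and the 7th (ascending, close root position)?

perfect fifth

A-7 is spelled A, C, E, G.
3rd = C; 7th = G.
C up to G spans 5 letter names and 7 semitones — a perfect fifth.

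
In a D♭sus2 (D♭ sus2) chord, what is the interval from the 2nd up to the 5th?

perfect fourth

Spelling the chord: D♭, E♭, A♭.
So we need the interval from E♭ up to A♭.
E♭ up to A♭ spans 4 letter names and 5 semitones — a perfect fourth.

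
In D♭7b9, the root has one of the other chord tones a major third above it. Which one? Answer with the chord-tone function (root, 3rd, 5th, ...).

The chord tones of D♭7b9 (D♭ dominant seventh flat nine) are D♭ F A♭ C♭ E𝄫.
The root is D♭. A major third above D♭ is F.
F is the chord's 3rd.

3rd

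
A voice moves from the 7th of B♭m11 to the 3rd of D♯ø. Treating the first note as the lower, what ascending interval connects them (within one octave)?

augmented sixth

The 7th of B♭m11 is A♭; the 3rd of D♯ø is F♯.
From A♭ to F♯: 10 semitones over a sixth = augmented.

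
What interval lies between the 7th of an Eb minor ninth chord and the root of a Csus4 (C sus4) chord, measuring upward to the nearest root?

Eb minor ninth has Db as its 7th, and Csus4 (C sus4) has C as its root.
Counting 7 letters and 11 half steps from Db gives a major seventh.

major seventh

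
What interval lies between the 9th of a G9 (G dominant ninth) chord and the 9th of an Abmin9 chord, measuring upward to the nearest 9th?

The 9th of G9 (G dominant ninth) is A; the 9th of Abmin9 is Bb.
From A to Bb: 1 semitone over a second = minor.

minor 2nd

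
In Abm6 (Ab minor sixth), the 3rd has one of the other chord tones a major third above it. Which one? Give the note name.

The chord tones of Abm6 are Ab-Cb-Eb-F.
The 3rd is Cb. A major third above Cb is Eb.
Eb is the chord's 5th.

Eb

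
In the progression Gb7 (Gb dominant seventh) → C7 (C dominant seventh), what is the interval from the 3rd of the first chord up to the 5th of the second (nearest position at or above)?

The 3rd of Gb7 (Gb dominant seventh) is Bb; the 5th of C7 (C dominant seventh) is G.
From Bb to G is 9 semitones, exactly the major sixth.

major sixth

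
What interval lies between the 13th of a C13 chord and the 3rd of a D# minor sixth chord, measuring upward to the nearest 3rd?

The 13th of C13 is A; the 3rd of D# minor sixth is F#.
From A to F# is 9 semitones, exactly the major sixth.

major 6th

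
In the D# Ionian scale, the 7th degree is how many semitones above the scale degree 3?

The scale is D# E# F## G# A# B# C##.
F## up to C## is a perfect fifth — 7 semitones.

7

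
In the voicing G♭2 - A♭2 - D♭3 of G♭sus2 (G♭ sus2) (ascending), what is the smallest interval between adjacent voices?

major second

Adjacent intervals: G♭2→A♭2 = major second; A♭2→D♭3 = perfect fourth.
The smallest is G♭2 to A♭2, a major second (2 semitones).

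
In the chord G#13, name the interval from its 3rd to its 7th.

Spelling the chord: G#-B#-D#-F#-A#-E#.
The 3rd is B# and the 7th is F#.
5 letter names make it a fifth; at 6 semitones (a half step narrower than perfect) the quality is diminished.
This 3–7 tritone is the characteristic tension at the heart of the dominant sound.

diminished 5th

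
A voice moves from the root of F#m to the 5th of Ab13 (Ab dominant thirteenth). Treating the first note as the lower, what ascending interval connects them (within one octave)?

The root of F#m is F#; the 5th of Ab13 (Ab dominant thirteenth) is Eb.
F# up to Eb is 9 semitones, a whole step narrower than a major seventh, so the interval is diminished.

diminished 7th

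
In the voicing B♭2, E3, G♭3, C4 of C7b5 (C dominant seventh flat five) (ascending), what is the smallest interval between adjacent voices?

diminished third

Adjacent intervals: B♭2→E3 = augmented fourth; E3→G♭3 = diminished third; G♭3→C4 = augmented fourth.
The smallest is E3 to G♭3, a diminished third (2 semitones).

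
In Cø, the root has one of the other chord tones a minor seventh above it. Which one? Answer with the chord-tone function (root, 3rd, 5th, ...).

The chord tones of C half-diminished seventh are C–Eb–Gb–Bb.
The root is C. A minor seventh above C is Bb.
Bb is the chord's 7th.

7th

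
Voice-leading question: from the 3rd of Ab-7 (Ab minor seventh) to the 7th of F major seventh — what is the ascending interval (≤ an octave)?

augmented third

The 3rd of Ab-7 (Ab minor seventh) is Cb; the 7th of F major seventh is E.
Cb up to E is 5 semitones, a half step wider than a major third, so the interval is augmented.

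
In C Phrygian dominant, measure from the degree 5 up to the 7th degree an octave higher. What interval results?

Spelling C Phrygian dominant: C D♭ E F G A♭ B♭.
Degree 5 = G; degree 7 (up an octave) = B♭.
10 letter names make it a tenth; at 15 semitones (a half step narrower than major) the quality is minor.

minor tenth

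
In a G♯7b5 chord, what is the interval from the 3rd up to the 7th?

G♯7b5 (G♯ dominant seventh flat five) is spelled G♯, B♯, D, F♯.
3rd = B♯; 7th = F♯.
From B♯ to F♯: 6 semitones over a fifth = diminished.

diminished fifth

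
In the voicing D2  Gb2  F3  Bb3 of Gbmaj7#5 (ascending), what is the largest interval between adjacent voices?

Adjacent intervals: D2→Gb2 = diminished fourth; Gb2→F3 = major seventh; F3→Bb3 = perfect fourth.
The largest is Gb2 to F3, a major seventh (11 semitones).

major seventh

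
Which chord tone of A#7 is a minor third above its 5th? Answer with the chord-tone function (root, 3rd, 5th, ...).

7th

A# dominant seventh: A#, C##, E#, G#.
The 5th is E#. A minor third above E# is G#.
G# is the chord's 7th.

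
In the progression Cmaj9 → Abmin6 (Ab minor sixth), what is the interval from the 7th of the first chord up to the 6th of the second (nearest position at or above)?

The 7th of Cmaj9 is B; the 6th of Abmin6 (Ab minor sixth) is F.
5 letter names make it a fifth; at 6 semitones (a half step narrower than perfect) the quality is diminished.

diminished fifth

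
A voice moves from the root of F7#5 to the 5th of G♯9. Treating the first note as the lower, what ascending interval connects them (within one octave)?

The root of F7#5 is F; the 5th of G♯9 is D♯.
From F to D♯: 10 semitones over a sixth = augmented.

augmented sixth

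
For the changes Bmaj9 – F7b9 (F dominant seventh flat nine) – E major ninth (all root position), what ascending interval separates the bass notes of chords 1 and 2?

d5

The roots are B and F.
B up to F is 6 semitones, a half step narrower than a perfect fifth, so the interval is diminished.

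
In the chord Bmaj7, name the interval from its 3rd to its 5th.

minor 3rd

Spelling the chord: B, D#, F#, A#.
The 3rd is D# and the 5th is F#.
3 letter names make it a third; at 3 semitones (a half step narrower than major) the quality is minor.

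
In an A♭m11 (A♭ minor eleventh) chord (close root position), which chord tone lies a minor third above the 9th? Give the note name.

Db

The chord tones of A♭ minor eleventh are A♭, C♭, E♭, G♭, B♭, D♭.
The 9th is B♭. A minor third above B♭ is D♭.
D♭ is the chord's 11th.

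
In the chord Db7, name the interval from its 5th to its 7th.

Db7 is spelled Db-F-Ab-Cb.
The 5th is Ab and the 7th is Cb.
3 letter names make it a third; at 3 semitones (a half step narrower than major) the quality is minor.

minor 3rd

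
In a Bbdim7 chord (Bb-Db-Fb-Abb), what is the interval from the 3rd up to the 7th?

diminished 5th

That puts Db below Abb.
From Db to Abb: 6 semitones over a fifth = diminished.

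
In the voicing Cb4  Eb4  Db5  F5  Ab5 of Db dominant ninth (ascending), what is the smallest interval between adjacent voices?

minor 3rd

Adjacent intervals: Cb4→Eb4 = major third; Eb4→Db5 = minor seventh; Db5→F5 = major third; F5→Ab5 = minor third.
The smallest is F5 to Ab5, a minor third (3 semitones).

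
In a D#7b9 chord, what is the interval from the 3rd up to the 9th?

d7

Spelling the chord: D# F## A# C# E.
That puts F## below E.
F## up to E is 9 semitones, a whole step narrower than a major seventh, so the interval is diminished.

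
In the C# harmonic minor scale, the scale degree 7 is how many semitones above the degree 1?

11

The scale is C# D# E F# G# A B#.
C# up to B# is a major seventh — 11 semitones.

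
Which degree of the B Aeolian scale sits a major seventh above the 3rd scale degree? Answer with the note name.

The scale is B C# D E F# G A.
The 3rd scale degree is D; a major seventh above that is C# — scale degree 2.

C#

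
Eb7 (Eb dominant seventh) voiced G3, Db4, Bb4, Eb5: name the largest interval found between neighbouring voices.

M6

Adjacent intervals: G3→Db4 = diminished fifth; Db4→Bb4 = major sixth; Bb4→Eb5 = perfect fourth.
The largest is Db4 to Bb4, a major sixth (9 semitones).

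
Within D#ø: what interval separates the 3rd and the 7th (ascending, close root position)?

D#ø7: D# F# A C#.
3rd = F#; 7th = C#.
From F# to C# is 7 semitones, exactly the perfect fifth.

perfect fifth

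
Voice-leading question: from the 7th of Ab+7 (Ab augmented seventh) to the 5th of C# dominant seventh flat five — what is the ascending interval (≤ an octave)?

A1

The 7th of Ab+7 (Ab augmented seventh) is Gb; the 5th of C# dominant seventh flat five is G.
From Gb to G: 1 semitone over a unison = augmented.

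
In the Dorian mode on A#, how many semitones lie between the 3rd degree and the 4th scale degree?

2

The scale is A# B# C# D# E# F## G#.
C# up to D# is a major second — 2 semitones.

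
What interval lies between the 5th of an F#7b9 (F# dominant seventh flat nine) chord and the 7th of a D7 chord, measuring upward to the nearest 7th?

F#7b9 (F# dominant seventh flat nine) has C# as its 5th, and D7 has C as its 7th.
From C# to C: 11 semitones over an octave = diminished.

diminished 8th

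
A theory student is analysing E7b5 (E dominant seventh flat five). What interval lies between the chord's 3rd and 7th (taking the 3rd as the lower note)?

diminished fifth

E7b5 is spelled E, G#, Bb, D.
That puts G# below D.
G# up to D is 6 semitones, a half step narrower than a perfect fifth, so the interval is diminished.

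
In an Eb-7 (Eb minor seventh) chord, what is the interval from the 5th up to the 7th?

minor 3rd

The chord tones of Ebmin7 (Eb minor seventh) are Eb, Gb, Bb, Db.
So we need the interval from Bb up to Db.
3 letter names make it a third; at 3 semitones (a half step narrower than major) the quality is minor.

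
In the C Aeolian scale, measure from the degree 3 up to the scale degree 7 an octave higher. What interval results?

The scale runs C D E♭ F G A♭ B♭.
Degree 3 = E♭; scale degree 7 (up an octave) = B♭.
E♭ up to B♭ spans 12 letter names and 19 semitones — a perfect twelfth.

perfect twelfth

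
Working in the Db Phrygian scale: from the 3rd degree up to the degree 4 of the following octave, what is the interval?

major ninth

The scale runs Db Ebb Fb Gb Ab Bbb Cb.
That puts Fb below Gb.
Counting 9 letters and 14 half steps from Fb gives a major ninth.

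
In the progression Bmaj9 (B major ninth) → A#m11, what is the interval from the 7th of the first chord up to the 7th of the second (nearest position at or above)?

Bmaj9 (B major ninth) has A# as its 7th, and A#m11 has G# as its 7th.
A# up to G# is 10 semitones, a half step narrower than a major seventh, so the interval is minor.

m7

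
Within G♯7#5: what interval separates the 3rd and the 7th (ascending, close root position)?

diminished 5th

The chord tones of G♯+7 are G♯, B♯, D𝄪, F♯.
3rd = B♯; 7th = F♯.
From B♯ to F♯: 6 semitones over a fifth = diminished.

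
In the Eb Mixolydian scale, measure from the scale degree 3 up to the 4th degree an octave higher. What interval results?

minor ninth

The scale runs Eb F G Ab Bb C Db.
That puts G below Ab.
From G to Ab: 13 semitones over a ninth = minor.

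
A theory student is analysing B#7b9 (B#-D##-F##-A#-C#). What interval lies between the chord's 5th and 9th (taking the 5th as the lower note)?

d5

That puts F## below C#.
F## up to C# is 6 semitones, a half step narrower than a perfect fifth, so the interval is diminished.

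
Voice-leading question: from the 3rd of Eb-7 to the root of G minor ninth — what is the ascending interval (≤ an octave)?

augmented unison

Eb-7 has Gb as its 3rd, and G minor ninth has G as its root.
From Gb to G: 1 semitone over a unison = augmented.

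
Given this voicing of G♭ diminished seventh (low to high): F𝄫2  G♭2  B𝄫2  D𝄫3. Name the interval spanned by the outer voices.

The outer voices are F𝄫2 and D𝄫3.
F𝄫 up to D𝄫 spans 6 letter names and 9 semitones — a major sixth.

major sixth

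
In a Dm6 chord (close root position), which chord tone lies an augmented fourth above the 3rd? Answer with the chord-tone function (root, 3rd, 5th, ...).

The chord tones of Dm6 are D–F–A–B.
The 3rd is F. An augmented fourth above F is B.
B is the chord's 6th.

6th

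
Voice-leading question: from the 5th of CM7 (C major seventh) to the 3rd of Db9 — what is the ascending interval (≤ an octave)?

The 5th of CM7 (C major seventh) is G; the 3rd of Db9 is F.
G up to F is 10 semitones, a half step narrower than a major seventh, so the interval is minor.

minor seventh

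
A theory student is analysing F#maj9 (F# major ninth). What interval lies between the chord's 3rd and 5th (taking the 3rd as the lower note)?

F#maj9 (F# major ninth) is spelled F#-A#-C#-E#-G#.
That puts A# below C#.
A# up to C# is 3 semitones, a half step narrower than a major third, so the interval is minor.

minor 3rd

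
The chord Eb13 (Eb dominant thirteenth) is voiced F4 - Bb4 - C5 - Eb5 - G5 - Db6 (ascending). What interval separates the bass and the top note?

m13

The outer voices are F4 and Db6.
From F to Db: 20 semitones over a thirteenth = minor.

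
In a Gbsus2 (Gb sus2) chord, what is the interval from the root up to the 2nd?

major second

The chord tones of Gbsus2 are Gb–Ab–Db.
The root is Gb and the 2nd is Ab.
Gb up to Ab spans 2 letter names and 2 semitones — a major second.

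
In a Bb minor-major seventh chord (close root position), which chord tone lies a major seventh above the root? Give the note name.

The chord tones of Bb minor-major seventh are Bb, Db, F, A.
The root is Bb. A major seventh above Bb is A.
A is the chord's 7th.

A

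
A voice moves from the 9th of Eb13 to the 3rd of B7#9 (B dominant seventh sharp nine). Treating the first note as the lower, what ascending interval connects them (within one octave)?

A6

The 9th of Eb13 is F; the 3rd of B7#9 (B dominant seventh sharp nine) is D#.
6 letter names make it a sixth; at 10 semitones (a half step wider than major) the quality is augmented.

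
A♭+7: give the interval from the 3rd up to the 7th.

d5

A♭ augmented seventh is spelled A♭-C-E-G♭.
The 3rd is C and the 7th is G♭.
From C to G♭: 6 semitones over a fifth = diminished.
This 3–7 tritone is the characteristic tension at the heart of the dominant sound.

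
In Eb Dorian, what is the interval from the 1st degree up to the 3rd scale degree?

Eb dorian: Eb F Gb Ab Bb C Db.
1st degree = Eb; 3rd degree = Gb.
3 letter names make it a third; at 3 semitones (a half step narrower than major) the quality is minor.

minor 3rd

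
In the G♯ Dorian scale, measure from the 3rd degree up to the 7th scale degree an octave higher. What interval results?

P12

The scale runs G♯ A♯ B C♯ D♯ E♯ F♯.
So we need the interval from B up to F♯.
Counting 12 letters and 19 half steps from B gives a perfect twelfth.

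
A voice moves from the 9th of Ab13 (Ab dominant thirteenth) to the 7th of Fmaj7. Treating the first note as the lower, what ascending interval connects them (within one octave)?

The 9th of Ab13 (Ab dominant thirteenth) is Bb; the 7th of Fmaj7 is E.
4 letter names make it a fourth; at 6 semitones (a half step wider than perfect) the quality is augmented.

augmented fourth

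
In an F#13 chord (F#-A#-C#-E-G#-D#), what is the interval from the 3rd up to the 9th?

The 3rd is A# and the 9th is G#.
7 letter names make it a seventh; at 10 semitones (a half step narrower than major) the quality is minor.

minor seventh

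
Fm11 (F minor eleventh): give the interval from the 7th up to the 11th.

Spelling the chord: F A♭ C E♭ G B♭.
The 7th is E♭ and the 11th is B♭.
E♭ up to B♭ spans 5 letter names and 7 semitones — a perfect fifth.

perfect fifth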